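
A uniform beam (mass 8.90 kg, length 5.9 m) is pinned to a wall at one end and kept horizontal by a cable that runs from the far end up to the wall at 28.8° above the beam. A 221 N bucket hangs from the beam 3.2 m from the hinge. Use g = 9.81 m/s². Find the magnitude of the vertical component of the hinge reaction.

Take torques about the hinge: T sin 28.8° · 5.9 = 8.90×9.81×2.95 + 221×3.2 = 964.76 N·m.
So T = 964.76 / (0.4818 × 5.9) = 339.42 N.
ΣF_y = 0: H_y = (8.90×9.81 + 221) − T sin 28.8° = 308.31 − 163.52 = 144.79 N.

|H_y| ≈ 145 N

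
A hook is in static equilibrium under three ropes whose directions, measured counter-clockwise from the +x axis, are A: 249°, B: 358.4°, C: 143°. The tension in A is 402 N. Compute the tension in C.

Resolve: ΣF_x = 402 cos 249° + T_B cos 358.4° + T_C cos 143° = 0.
        ΣF_y = 402 sin 249° + T_B sin 358.4° + T_C sin 143° = 0.
The known terms sum to (-144.1, -375.3) N, so 0.9996 T_B − 0.7986 T_C = 144.1 and -0.0279 T_B + 0.6018 T_C = 375.3.
Solving simultaneously: T_B = 667.1 N, T_C = 654.6 N.

T_C ≈ 655 N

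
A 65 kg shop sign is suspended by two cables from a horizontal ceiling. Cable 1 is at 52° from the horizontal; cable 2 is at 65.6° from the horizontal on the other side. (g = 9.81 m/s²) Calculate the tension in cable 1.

Weight W = 65 × 9.81 = 637.6 N acts straight down.
Horizontal: T_1 cos 52° = T_2 cos 65.6°  →  T_2 = 1.49 T_1.
Vertical: T_1 sin 52° + T_2 sin 65.6° = 637.6.
Substituting the horizontal relation into the vertical equation gives 2.145 T_1 = 637.6, so T_1 = 297.2 N.

T_1 ≈ 297 N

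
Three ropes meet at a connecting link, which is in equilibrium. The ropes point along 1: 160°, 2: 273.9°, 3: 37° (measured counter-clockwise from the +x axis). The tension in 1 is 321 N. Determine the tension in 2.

Resolve: ΣF_x = 321 cos 160° + T_2 cos 273.9° + T_3 cos 37° = 0.
        ΣF_y = 321 sin 160° + T_2 sin 273.9° + T_3 sin 37° = 0.
The known terms sum to (-301.6, 109.8) N, so 0.0680 T_2 + 0.7986 T_3 = 301.6 and -0.9977 T_2 + 0.6018 T_3 = -109.8.
Solving simultaneously: T_2 = 321.4 N, T_3 = 350.3 N.

T_2 ≈ 321 N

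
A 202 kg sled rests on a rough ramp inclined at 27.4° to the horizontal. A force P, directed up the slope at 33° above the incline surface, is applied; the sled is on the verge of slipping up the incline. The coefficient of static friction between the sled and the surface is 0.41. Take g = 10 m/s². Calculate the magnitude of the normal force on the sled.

N ≈ 940 N

On the verge of sliding up the incline, friction equals μN and acts down the slope.
Perpendicular: N + P sin 33° = W cos 27.4° = 1793 N.
Along incline: P cos 33° = W sin 27.4° + μN  with W sin 27.4° = 929.6 N.
Solving the pair for P and N: P = 1568 N, N = 939.5 N (and f = μN = 385.2 N).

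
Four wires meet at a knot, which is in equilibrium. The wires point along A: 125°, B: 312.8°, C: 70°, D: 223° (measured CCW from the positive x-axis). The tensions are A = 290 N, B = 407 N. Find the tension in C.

T_C ≈ 264 N

Resolve: ΣF_x = 290 cos 125° + 407 cos 312.8° + T_C cos 70° + T_D cos 223° = 0.
        ΣF_y = 290 sin 125° + 407 sin 312.8° + T_C sin 70° + T_D sin 223° = 0.
The known terms sum to (110.2, -61.07) N, so 0.3420 T_C − 0.7314 T_D = -110.2 and 0.9397 T_C − 0.6820 T_D = 61.07.
Solving simultaneously: T_C = 263.9 N, T_D = 274.1 N.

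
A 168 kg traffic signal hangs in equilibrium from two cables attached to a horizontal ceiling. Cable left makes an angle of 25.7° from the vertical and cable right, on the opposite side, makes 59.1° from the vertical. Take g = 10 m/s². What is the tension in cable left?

Angles from the horizontal: cable left is 90° − 25.7° = 64.3°, cable right is 90° − 59.1° = 30.9°.
Weight W = 168 × 10 = 1680 N acts straight down.
Horizontal: T_left cos 64.3° = T_right cos 30.9°  →  T_right = 0.5054 T_left.
Vertical: T_left sin 64.3° + T_right sin 30.9° = 1680.
Substituting the horizontal relation into the vertical equation gives 1.161 T_left = 1680, so T_left = 1448 N.

T_left ≈ 1450 N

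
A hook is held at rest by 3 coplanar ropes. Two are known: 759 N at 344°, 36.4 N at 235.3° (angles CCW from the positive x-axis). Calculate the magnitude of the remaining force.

Sum the known components: ΣF_x = 708.9 N, ΣF_y = -239.1 N.
For equilibrium the remaining force must supply (−ΣF_x, −ΣF_y) = (-708.9, 239.1) N.
Magnitude = √((-708.9)² + (239.1)²) = 748.1 N; direction = atan2(239.1, -708.9) = 161.4°.

F ≈ 748 N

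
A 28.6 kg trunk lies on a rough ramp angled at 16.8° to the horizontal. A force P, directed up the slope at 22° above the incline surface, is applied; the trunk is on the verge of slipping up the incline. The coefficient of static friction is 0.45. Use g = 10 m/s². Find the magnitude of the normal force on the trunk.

On the verge of sliding up the incline, friction equals μN and acts down the slope.
Perpendicular: N + P sin 22° = W cos 16.8° = 273.8 N.
Along incline: P cos 22° = W sin 16.8° + μN  with W sin 16.8° = 82.66 N.
Solving the pair for P and N: P = 187.9 N, N = 203.4 N (and f = μN = 91.54 N).

N ≈ 203 N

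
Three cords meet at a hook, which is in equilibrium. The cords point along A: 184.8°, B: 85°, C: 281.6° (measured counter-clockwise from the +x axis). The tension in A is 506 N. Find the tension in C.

Resolve: ΣF_x = 506 cos 184.8° + T_B cos 85° + T_C cos 281.6° = 0.
        ΣF_y = 506 sin 184.8° + T_B sin 85° + T_C sin 281.6° = 0.
The known terms sum to (-504.2, -42.34) N, so 0.0872 T_B + 0.2011 T_C = 504.2 and 0.9962 T_B − 0.9796 T_C = 42.34.
Solving simultaneously: T_B = 1759 N, T_C = 1745 N.

T_C ≈ 1750 N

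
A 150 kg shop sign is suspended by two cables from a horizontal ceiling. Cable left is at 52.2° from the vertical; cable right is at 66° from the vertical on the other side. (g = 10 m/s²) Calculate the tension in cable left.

Angles from the horizontal: cable left is 90° − 52.2° = 37.8°, cable right is 90° − 66° = 24°.
Weight W = 150 × 10 = 1500 N acts straight down.
Horizontal: T_left cos 37.8° = T_right cos 24°  →  T_right = 0.8649 T_left.
Vertical: T_left sin 37.8° + T_right sin 24° = 1500.
Substituting the horizontal relation into the vertical equation gives 0.9647 T_left = 1500, so T_left = 1555 N.

T_left ≈ 1550 N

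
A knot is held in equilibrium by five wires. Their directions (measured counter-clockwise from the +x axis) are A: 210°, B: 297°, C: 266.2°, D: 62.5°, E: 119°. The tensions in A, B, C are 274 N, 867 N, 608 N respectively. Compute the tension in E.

Resolve: ΣF_x = 274 cos 210° + 867 cos 297° + 608 cos 266.2° + T_D cos 62.5° + T_E cos 119° = 0.
        ΣF_y = 274 sin 210° + 867 sin 297° + 608 sin 266.2° + T_D sin 62.5° + T_E sin 119° = 0.
The known terms sum to (116, -1516) N, so 0.4617 T_D − 0.4848 T_E = -116 and 0.8870 T_D + 0.8746 T_E = 1516.
Solving simultaneously: T_D = 759.8 N, T_E = 963 N.

T_E ≈ 963 N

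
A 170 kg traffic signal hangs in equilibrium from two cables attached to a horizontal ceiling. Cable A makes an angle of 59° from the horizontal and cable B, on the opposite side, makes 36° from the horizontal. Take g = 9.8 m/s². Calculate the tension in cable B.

Weight W = 170 × 9.8 = 1666 N acts straight down.
Horizontal: T_A cos 59° = T_B cos 36°  →  T_A = 1.571 T_B.
Vertical: T_A sin 59° + T_B sin 36° = 1666.
Substituting the horizontal relation into the vertical equation gives 1.934 T_B = 1666, so T_B = 861.3 N.

T_B ≈ 861 N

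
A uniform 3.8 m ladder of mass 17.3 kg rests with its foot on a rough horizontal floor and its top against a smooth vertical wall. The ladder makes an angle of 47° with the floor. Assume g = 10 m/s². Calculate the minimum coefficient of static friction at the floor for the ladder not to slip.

ΣF_y = 0: N_floor = 17.3×10 = 173 N.
Torques about the foot: N_wall · 3.8 sin 47° = 17.3×10×1.9 cos 47° → N_wall = 80.663 N.
ΣF_x = 0: f_floor = N_wall = 80.663 N.
μ_min = f_floor / N_floor = 80.663 / 173 = 0.4663.

μ_min ≈ 0.466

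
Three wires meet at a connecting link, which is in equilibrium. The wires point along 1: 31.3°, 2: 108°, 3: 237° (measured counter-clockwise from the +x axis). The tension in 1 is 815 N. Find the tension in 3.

T_3 ≈ 1020 N

Resolve: ΣF_x = 815 cos 31.3° + T_2 cos 108° + T_3 cos 237° = 0.
        ΣF_y = 815 sin 31.3° + T_2 sin 108° + T_3 sin 237° = 0.
The known terms sum to (696.4, 423.4) N, so -0.3090 T_2 − 0.5446 T_3 = -696.4 and 0.9511 T_2 − 0.8387 T_3 = -423.4.
Solving simultaneously: T_2 = 454.8 N, T_3 = 1021 N.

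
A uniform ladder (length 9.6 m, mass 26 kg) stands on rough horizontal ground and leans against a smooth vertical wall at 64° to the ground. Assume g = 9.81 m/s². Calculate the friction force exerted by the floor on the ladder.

Torques about the foot: N_wall · 9.6 sin 64° = 26×9.81×4.8 cos 64° → N_wall = 62.201 N.
ΣF_x = 0: f_floor = N_wall = 62.201 N.

f ≈ 62.2 N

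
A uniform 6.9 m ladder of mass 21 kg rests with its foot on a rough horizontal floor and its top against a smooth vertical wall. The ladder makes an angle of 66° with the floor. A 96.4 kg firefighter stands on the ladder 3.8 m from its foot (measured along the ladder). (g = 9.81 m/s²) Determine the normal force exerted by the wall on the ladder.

N_wall ≈ 278 N

Torques about the foot: N_wall · 6.9 sin 66° = 21×9.81×3.45 cos 66° + 96.4×9.81×3.8 cos 66° → N_wall = 277.74 N.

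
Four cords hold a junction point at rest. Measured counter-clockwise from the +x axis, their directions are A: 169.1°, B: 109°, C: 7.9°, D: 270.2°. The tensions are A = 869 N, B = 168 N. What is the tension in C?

T_C ≈ 915 N

Resolve: ΣF_x = 869 cos 169.1° + 168 cos 109° + T_C cos 7.9° + T_D cos 270.2° = 0.
        ΣF_y = 869 sin 169.1° + 168 sin 109° + T_C sin 7.9° + T_D sin 270.2° = 0.
The known terms sum to (-908, 323.2) N, so 0.9905 T_C + 0.0035 T_D = 908 and 0.1374 T_C − 1.0000 T_D = -323.2.
Solving simultaneously: T_C = 915.1 N, T_D = 449 N.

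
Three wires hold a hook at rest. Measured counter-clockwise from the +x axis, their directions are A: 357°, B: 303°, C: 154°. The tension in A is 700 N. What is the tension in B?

T_B ≈ 531 N

Resolve: ΣF_x = 700 cos 357° + T_B cos 303° + T_C cos 154° = 0.
        ΣF_y = 700 sin 357° + T_B sin 303° + T_C sin 154° = 0.
The known terms sum to (699, -36.64) N, so 0.5446 T_B − 0.8988 T_C = -699 and -0.8387 T_B + 0.4384 T_C = 36.64.
Solving simultaneously: T_B = 531.1 N, T_C = 1100 N.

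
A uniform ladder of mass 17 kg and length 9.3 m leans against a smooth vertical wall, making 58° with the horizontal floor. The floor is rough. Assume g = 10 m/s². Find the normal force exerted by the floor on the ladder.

N_floor ≈ 170 N

ΣF_y = 0: N_floor = 17×10 = 170 N.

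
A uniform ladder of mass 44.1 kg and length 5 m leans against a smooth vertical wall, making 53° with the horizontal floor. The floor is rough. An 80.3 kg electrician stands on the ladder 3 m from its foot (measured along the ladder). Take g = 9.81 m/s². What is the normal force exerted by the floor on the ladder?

N_floor ≈ 1220 N

ΣF_y = 0: N_floor = 44.1×9.81 + 80.3×9.81 = 1220.4 N.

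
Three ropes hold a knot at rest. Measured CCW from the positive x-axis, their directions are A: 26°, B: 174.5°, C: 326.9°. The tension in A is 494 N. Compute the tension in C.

Resolve: ΣF_x = 494 cos 26° + T_B cos 174.5° + T_C cos 326.9° = 0.
        ΣF_y = 494 sin 26° + T_B sin 174.5° + T_C sin 326.9° = 0.
The known terms sum to (444, 216.6) N, so -0.9954 T_B + 0.8377 T_C = -444 and 0.0958 T_B − 0.5461 T_C = -216.6.
Solving simultaneously: T_B = 914.9 N, T_C = 557.1 N.

T_C ≈ 557 N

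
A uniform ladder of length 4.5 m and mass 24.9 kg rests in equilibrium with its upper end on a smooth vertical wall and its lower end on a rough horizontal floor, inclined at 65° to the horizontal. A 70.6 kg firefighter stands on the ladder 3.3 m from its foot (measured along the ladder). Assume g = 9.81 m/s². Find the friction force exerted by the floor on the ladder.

f ≈ 294 N

Torques about the foot: N_wall · 4.5 sin 65° = 24.9×9.81×2.25 cos 65° + 70.6×9.81×3.3 cos 65° → N_wall = 293.79 N.
ΣF_x = 0: f_floor = N_wall = 293.79 N.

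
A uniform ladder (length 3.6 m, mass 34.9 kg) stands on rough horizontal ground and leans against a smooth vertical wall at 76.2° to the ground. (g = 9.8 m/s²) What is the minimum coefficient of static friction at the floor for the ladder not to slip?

μ_min ≈ 0.123

ΣF_y = 0: N_floor = 34.9×9.8 = 342.02 N.
Torques about the foot: N_wall · 3.6 sin 76.2° = 34.9×9.8×1.8 cos 76.2° → N_wall = 42.004 N.
ΣF_x = 0: f_floor = N_wall = 42.004 N.
μ_min = f_floor / N_floor = 42.004 / 342.02 = 0.1228.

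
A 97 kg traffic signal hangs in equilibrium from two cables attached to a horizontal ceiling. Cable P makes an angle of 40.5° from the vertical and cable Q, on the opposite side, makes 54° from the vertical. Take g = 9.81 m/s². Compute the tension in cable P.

T_P ≈ 772 N

Angles from the horizontal: cable P is 90° − 40.5° = 49.5°, cable Q is 90° − 54° = 36°.
Weight W = 97 × 9.81 = 951.6 N acts straight down.
Horizontal: T_P cos 49.5° = T_Q cos 36°  →  T_Q = 0.8028 T_P.
Vertical: T_P sin 49.5° + T_Q sin 36° = 951.6.
Substituting the horizontal relation into the vertical equation gives 1.232 T_P = 951.6, so T_P = 772.2 N.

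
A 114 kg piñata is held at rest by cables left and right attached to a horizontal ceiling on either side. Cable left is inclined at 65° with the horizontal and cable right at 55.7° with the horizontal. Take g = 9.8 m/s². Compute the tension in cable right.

Weight W = 114 × 9.8 = 1117 N acts straight down.
Horizontal: T_left cos 65° = T_right cos 55.7°  →  T_left = 1.333 T_right.
Vertical: T_left sin 65° + T_right sin 55.7° = 1117.
Substituting the horizontal relation into the vertical equation gives 2.035 T_right = 1117, so T_right = 549.1 N.

T_right ≈ 549 N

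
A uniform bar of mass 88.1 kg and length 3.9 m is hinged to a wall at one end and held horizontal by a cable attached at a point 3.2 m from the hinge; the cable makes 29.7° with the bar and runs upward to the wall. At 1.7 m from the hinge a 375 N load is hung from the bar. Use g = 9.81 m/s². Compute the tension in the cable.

T ≈ 1470 N

Take torques about the hinge: T sin 29.7° · 3.2 = 88.1×9.81×1.95 + 375×1.7 = 2322.8 N·m.
So T = 2322.8 / (0.4955 × 3.2) = 1465.1 N.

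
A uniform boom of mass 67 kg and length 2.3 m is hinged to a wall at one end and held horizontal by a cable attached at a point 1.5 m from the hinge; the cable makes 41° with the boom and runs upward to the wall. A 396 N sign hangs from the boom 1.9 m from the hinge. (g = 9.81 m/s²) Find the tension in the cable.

T ≈ 1530 N

Take torques about the hinge: T sin 41° · 1.5 = 67×9.81×1.15 + 396×1.9 = 1508.3 N·m.
So T = 1508.3 / (0.6561 × 1.5) = 1532.6 N.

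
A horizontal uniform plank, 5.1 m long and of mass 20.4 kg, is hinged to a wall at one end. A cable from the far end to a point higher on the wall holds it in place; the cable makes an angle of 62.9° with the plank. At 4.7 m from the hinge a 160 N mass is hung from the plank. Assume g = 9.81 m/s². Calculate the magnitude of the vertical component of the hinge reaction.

Take torques about the hinge: T sin 62.9° · 5.1 = 20.4×9.81×2.55 + 160×4.7 = 1262.3 N·m.
So T = 1262.3 / (0.8902 × 5.1) = 278.04 N.
ΣF_y = 0: H_y = (20.4×9.81 + 160) − T sin 62.9° = 360.12 − 247.51 = 112.61 N.

|H_y| ≈ 113 N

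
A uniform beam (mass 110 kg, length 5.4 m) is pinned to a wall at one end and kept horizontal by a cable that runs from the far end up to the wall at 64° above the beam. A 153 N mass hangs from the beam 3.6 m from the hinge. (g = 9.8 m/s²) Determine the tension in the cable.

T ≈ 713 N

Take torques about the hinge: T sin 64° · 5.4 = 110×9.8×2.7 + 153×3.6 = 3461.4 N·m.
So T = 3461.4 / (0.8988 × 5.4) = 713.18 N.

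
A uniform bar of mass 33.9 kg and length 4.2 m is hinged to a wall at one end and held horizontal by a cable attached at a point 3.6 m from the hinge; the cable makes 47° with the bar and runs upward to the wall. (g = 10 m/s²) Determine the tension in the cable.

T ≈ 270 N

Take torques about the hinge: T sin 47° · 3.6 = 33.9×10×2.1 = 711.9 N·m.
So T = 711.9 / (0.7314 × 3.6) = 270.39 N.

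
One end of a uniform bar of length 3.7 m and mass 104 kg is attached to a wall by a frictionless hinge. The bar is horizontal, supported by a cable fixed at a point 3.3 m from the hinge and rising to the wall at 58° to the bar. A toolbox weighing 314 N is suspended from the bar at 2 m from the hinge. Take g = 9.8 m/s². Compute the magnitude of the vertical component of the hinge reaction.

Take torques about the hinge: T sin 58° · 3.3 = 104×9.8×1.85 + 314×2 = 2513.5 N·m.
So T = 2513.5 / (0.8480 × 3.3) = 898.15 N.
ΣF_y = 0: H_y = (104×9.8 + 314) − T sin 58° = 1333.2 − 761.67 = 571.53 N.

|H_y| ≈ 572 N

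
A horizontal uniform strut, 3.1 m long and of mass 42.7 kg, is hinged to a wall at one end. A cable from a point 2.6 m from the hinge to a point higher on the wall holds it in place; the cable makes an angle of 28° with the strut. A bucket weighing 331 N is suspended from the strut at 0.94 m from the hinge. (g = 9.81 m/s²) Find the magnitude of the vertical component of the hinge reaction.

|H_y| ≈ 380 N

Take torques about the hinge: T sin 28° · 2.6 = 42.7×9.81×1.55 + 331×0.94 = 960.41 N·m.
So T = 960.41 / (0.4695 × 2.6) = 786.82 N.
ΣF_y = 0: H_y = (42.7×9.81 + 331) − T sin 28° = 749.89 − 369.39 = 380.5 N.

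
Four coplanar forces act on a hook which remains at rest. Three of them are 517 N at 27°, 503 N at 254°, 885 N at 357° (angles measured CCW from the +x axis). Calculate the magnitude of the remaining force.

F ≈ 1240 N

Sum the known components: ΣF_x = 1206 N, ΣF_y = -295.1 N.
For equilibrium the remaining force must supply (−ΣF_x, −ΣF_y) = (-1206, 295.1) N.
Magnitude = √((-1206)² + (295.1)²) = 1241 N; direction = atan2(295.1, -1206) = 166.2°.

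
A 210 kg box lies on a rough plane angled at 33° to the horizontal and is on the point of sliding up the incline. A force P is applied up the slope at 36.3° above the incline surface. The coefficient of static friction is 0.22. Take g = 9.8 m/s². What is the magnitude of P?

P ≈ 1600 N

On the verge of sliding up the incline, friction equals μN and acts down the slope.
Perpendicular: N + P sin 36.3° = W cos 33° = 1726 N.
Along incline: P cos 36.3° = W sin 33° + μN  with W sin 33° = 1121 N.
Solving the pair for P and N: P = 1603 N, N = 777 N (and f = μN = 171 N).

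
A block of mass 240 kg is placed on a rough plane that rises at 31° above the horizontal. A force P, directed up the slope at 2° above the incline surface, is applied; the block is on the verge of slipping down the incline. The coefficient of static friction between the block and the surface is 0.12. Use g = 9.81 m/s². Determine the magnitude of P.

P ≈ 975 N

On the verge of sliding down the incline, friction equals μN and acts up the slope.
Perpendicular: N + P sin 2° = W cos 31° = 2018 N.
Along incline: P cos 2° + μN = W sin 31° with W sin 31° = 1213 N.
Solving the pair for P and N: P = 975.1 N, N = 1984 N (and f = μN = 238.1 N).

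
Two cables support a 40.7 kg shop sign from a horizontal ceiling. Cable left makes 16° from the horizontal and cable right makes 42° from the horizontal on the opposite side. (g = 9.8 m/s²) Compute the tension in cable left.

Weight W = 40.7 × 9.8 = 398.9 N acts straight down.
Horizontal: T_left cos 16° = T_right cos 42°  →  T_right = 1.294 T_left.
Vertical: T_left sin 16° + T_right sin 42° = 398.9.
Substituting the horizontal relation into the vertical equation gives 1.141 T_left = 398.9, so T_left = 349.5 N.

T_left ≈ 350 N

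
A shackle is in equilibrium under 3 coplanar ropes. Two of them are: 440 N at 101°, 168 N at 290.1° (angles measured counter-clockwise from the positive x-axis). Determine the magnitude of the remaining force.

Sum the known components: ΣF_x = -26.22 N, ΣF_y = 274.1 N.
For equilibrium the remaining force must supply (−ΣF_x, −ΣF_y) = (26.22, -274.1) N.
Magnitude = √((26.22)² + (-274.1)²) = 275.4 N; direction = atan2(-274.1, 26.22) = 275.5°.

F ≈ 275 N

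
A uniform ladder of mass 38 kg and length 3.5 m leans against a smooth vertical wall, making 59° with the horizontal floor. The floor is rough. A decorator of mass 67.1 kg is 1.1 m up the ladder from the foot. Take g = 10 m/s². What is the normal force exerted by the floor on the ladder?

ΣF_y = 0: N_floor = 38×10 + 67.1×10 = 1051 N.

N_floor ≈ 1050 N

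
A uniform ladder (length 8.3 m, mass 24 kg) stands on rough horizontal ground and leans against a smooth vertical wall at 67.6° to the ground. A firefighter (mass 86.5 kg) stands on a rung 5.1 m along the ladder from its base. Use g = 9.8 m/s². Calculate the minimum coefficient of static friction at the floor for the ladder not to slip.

μ_min ≈ 0.243

ΣF_y = 0: N_floor = 24×9.8 + 86.5×9.8 = 1082.9 N.
Torques about the foot: N_wall · 8.3 sin 67.6° = 24×9.8×4.15 cos 67.6° + 86.5×9.8×5.1 cos 67.6° → N_wall = 263.16 N.
ΣF_x = 0: f_floor = N_wall = 263.16 N.
μ_min = f_floor / N_floor = 263.16 / 1082.9 = 0.243.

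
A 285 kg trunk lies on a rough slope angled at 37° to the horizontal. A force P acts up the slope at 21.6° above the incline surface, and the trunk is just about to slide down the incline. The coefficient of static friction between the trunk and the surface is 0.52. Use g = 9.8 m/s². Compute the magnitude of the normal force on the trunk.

N ≈ 1970 N

On the verge of sliding down the incline, friction equals μN and acts up the slope.
Perpendicular: N + P sin 21.6° = W cos 37° = 2231 N.
Along incline: P cos 21.6° + μN = W sin 37° with W sin 37° = 1681 N.
Solving the pair for P and N: P = 705.6 N, N = 1971 N (and f = μN = 1025 N).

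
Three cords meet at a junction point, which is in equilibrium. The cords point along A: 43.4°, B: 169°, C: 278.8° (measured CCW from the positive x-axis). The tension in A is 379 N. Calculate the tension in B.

T_B ≈ 332 N

Resolve: ΣF_x = 379 cos 43.4° + T_B cos 169° + T_C cos 278.8° = 0.
        ΣF_y = 379 sin 43.4° + T_B sin 169° + T_C sin 278.8° = 0.
The known terms sum to (275.4, 260.4) N, so -0.9816 T_B + 0.1530 T_C = -275.4 and 0.1908 T_B − 0.9882 T_C = -260.4.
Solving simultaneously: T_B = 331.6 N, T_C = 327.5 N.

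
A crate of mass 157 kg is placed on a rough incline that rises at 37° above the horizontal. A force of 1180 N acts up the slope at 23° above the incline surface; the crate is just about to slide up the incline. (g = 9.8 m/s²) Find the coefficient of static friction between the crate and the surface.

μ ≈ 0.209

On the verge of sliding up the incline, friction is at its maximum μN and acts down the slope.
Perpendicular to incline: N = W cos 37° − P sin 23° = 1229 − 461.1 = 767.7 N.
Along incline: P cos 23° − μN = W sin 37° → μ = −(W sin 37° − P cos 23°) / N = 0.2087.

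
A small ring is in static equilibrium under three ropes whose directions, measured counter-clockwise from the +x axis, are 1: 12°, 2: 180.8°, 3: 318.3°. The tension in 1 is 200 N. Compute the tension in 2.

Resolve: ΣF_x = 200 cos 12° + T_2 cos 180.8° + T_3 cos 318.3° = 0.
        ΣF_y = 200 sin 12° + T_2 sin 180.8° + T_3 sin 318.3° = 0.
The known terms sum to (195.6, 41.58) N, so -0.9999 T_2 + 0.7466 T_3 = -195.6 and -0.0140 T_2 − 0.6652 T_3 = -41.58.
Solving simultaneously: T_2 = 238.6 N, T_3 = 57.50 N.

T_2 ≈ 239 N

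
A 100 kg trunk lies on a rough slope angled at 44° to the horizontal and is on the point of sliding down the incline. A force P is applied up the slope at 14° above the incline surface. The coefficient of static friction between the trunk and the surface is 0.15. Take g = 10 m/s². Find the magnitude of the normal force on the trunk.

On the verge of sliding down the incline, friction equals μN and acts up the slope.
Perpendicular: N + P sin 14° = W cos 44° = 719.3 N.
Along incline: P cos 14° + μN = W sin 44° with W sin 44° = 694.7 N.
Solving the pair for P and N: P = 628.2 N, N = 567.4 N (and f = μN = 85.1 N).

N ≈ 567 N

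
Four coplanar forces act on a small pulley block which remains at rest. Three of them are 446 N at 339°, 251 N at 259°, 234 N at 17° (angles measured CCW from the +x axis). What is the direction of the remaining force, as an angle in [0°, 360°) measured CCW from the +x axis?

Sum the known components: ΣF_x = 592.3 N, ΣF_y = -337.8 N.
For equilibrium the remaining force must supply (−ΣF_x, −ΣF_y) = (-592.3, 337.8) N.
Magnitude = √((-592.3)² + (337.8)²) = 681.8 N; direction = atan2(337.8, -592.3) = 150.3°.

θ ≈ 150°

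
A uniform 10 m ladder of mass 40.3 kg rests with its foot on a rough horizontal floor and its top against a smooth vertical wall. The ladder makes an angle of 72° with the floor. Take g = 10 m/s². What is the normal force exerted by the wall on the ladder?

Torques about the foot: N_wall · 10 sin 72° = 40.3×10×5 cos 72° → N_wall = 65.471 N.

N_wall ≈ 65.5 N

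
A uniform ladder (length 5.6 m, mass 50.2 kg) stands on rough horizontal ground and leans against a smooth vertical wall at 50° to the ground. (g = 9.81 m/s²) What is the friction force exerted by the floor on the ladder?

Torques about the foot: N_wall · 5.6 sin 50° = 50.2×9.81×2.8 cos 50° → N_wall = 206.61 N.
ΣF_x = 0: f_floor = N_wall = 206.61 N.

f ≈ 207 N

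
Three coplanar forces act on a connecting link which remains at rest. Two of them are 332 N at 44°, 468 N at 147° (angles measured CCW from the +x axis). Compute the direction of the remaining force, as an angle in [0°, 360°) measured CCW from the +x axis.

θ ≈ 288°

Sum the known components: ΣF_x = -153.7 N, ΣF_y = 485.5 N.
For equilibrium the remaining force must supply (−ΣF_x, −ΣF_y) = (153.7, -485.5) N.
Magnitude = √((153.7)² + (-485.5)²) = 509.3 N; direction = atan2(-485.5, 153.7) = 287.6°.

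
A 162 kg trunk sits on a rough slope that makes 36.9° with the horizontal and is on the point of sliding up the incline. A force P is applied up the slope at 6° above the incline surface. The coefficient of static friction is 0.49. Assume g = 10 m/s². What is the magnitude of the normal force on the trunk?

On the verge of sliding up the incline, friction equals μN and acts down the slope.
Perpendicular: N + P sin 6° = W cos 36.9° = 1295 N.
Along incline: P cos 6° = W sin 36.9° + μN  with W sin 36.9° = 972.7 N.
Solving the pair for P and N: P = 1537 N, N = 1135 N (and f = μN = 556.1 N).

N ≈ 1130 N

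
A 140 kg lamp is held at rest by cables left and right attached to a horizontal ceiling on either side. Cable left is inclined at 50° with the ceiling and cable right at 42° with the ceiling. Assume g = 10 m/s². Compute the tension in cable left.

T_left ≈ 1040 N

Weight W = 140 × 10 = 1400 N acts straight down.
Horizontal: T_left cos 50° = T_right cos 42°  →  T_right = 0.865 T_left.
Vertical: T_left sin 50° + T_right sin 42° = 1400.
Substituting the horizontal relation into the vertical equation gives 1.345 T_left = 1400, so T_left = 1041 N.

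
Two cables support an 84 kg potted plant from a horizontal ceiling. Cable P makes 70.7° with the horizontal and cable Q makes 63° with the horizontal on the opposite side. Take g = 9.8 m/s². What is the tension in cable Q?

T_Q ≈ 376 N

Weight W = 84 × 9.8 = 823.2 N acts straight down.
Horizontal: T_P cos 70.7° = T_Q cos 63°  →  T_P = 1.374 T_Q.
Vertical: T_P sin 70.7° + T_Q sin 63° = 823.2.
Substituting the horizontal relation into the vertical equation gives 2.187 T_Q = 823.2, so T_Q = 376.3 N.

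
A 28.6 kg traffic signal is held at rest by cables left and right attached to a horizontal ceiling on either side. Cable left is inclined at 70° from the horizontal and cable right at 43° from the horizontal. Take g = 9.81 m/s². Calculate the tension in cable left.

Weight W = 28.6 × 9.81 = 280.6 N acts straight down.
Horizontal: T_left cos 70° = T_right cos 43°  →  T_right = 0.4677 T_left.
Vertical: T_left sin 70° + T_right sin 43° = 280.6.
Substituting the horizontal relation into the vertical equation gives 1.259 T_left = 280.6, so T_left = 222.9 N.

T_left ≈ 223 N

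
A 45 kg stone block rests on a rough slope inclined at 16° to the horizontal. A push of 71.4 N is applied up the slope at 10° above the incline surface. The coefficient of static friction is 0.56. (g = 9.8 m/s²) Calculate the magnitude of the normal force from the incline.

N ≈ 412 N

Axes along / perpendicular to the incline. W sin 16° = 121.6 N down-slope; W cos 16° = 423.9 N into the surface.
Perpendicular: N = W cos 16° − P sin 10° = 423.9 − 12.4 = 411.5 N.
Along incline: P cos 10° + f = W sin 16° (friction acts up-slope) → f = 121.6 − 70.32 = 51.24 N.
|f| = 51.24 N ≤ μN = 230.5 N, so the stone block is indeed static.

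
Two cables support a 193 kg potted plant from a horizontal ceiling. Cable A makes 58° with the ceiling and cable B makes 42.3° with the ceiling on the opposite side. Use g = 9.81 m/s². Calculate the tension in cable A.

Weight W = 193 × 9.81 = 1893 N acts straight down.
Horizontal: T_A cos 58° = T_B cos 42.3°  →  T_B = 0.7165 T_A.
Vertical: T_A sin 58° + T_B sin 42.3° = 1893.
Substituting the horizontal relation into the vertical equation gives 1.33 T_A = 1893, so T_A = 1423 N.

T_A ≈ 1420 N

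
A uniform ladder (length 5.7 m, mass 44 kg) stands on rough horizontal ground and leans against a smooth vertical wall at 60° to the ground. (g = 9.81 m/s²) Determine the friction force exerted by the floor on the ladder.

Torques about the foot: N_wall · 5.7 sin 60° = 44×9.81×2.85 cos 60° → N_wall = 124.6 N.
ΣF_x = 0: f_floor = N_wall = 124.6 N.

f ≈ 125 N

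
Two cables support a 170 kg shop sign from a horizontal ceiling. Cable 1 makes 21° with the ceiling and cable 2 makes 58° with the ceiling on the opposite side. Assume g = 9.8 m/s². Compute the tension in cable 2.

T_2 ≈ 1580 N

Weight W = 170 × 9.8 = 1666 N acts straight down.
Horizontal: T_1 cos 21° = T_2 cos 58°  →  T_1 = 0.5676 T_2.
Vertical: T_1 sin 21° + T_2 sin 58° = 1666.
Substituting the horizontal relation into the vertical equation gives 1.051 T_2 = 1666, so T_2 = 1584 N.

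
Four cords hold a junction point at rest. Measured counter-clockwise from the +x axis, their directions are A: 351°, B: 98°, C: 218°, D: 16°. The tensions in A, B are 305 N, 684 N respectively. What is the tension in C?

Resolve: ΣF_x = 305 cos 351° + 684 cos 98° + T_C cos 218° + T_D cos 16° = 0.
        ΣF_y = 305 sin 351° + 684 sin 98° + T_C sin 218° + T_D sin 16° = 0.
The known terms sum to (206.1, 629.6) N, so -0.7880 T_C + 0.9613 T_D = -206.1 and -0.6157 T_C + 0.2756 T_D = -629.6.
Solving simultaneously: T_C = 1464 N, T_D = 985.8 N.

T_C ≈ 1460 N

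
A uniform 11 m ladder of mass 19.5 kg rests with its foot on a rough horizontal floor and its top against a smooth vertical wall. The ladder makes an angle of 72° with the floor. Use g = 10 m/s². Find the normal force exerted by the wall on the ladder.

N_wall ≈ 31.7 N

Torques about the foot: N_wall · 11 sin 72° = 19.5×10×5.5 cos 72° → N_wall = 31.68 N.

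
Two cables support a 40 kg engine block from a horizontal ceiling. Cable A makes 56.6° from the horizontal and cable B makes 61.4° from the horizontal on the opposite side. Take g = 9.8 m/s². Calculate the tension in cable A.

Weight W = 40 × 9.8 = 392 N acts straight down.
Horizontal: T_A cos 56.6° = T_B cos 61.4°  →  T_B = 1.15 T_A.
Vertical: T_A sin 56.6° + T_B sin 61.4° = 392.
Substituting the horizontal relation into the vertical equation gives 1.845 T_A = 392, so T_A = 212.5 N.

T_A ≈ 213 N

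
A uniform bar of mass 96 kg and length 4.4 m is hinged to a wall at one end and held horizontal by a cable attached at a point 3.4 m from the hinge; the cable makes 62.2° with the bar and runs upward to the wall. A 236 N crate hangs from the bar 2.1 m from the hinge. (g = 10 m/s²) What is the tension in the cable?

Take torques about the hinge: T sin 62.2° · 3.4 = 96×10×2.2 + 236×2.1 = 2607.6 N·m.
So T = 2607.6 / (0.8846 × 3.4) = 867.01 N.

T ≈ 867 N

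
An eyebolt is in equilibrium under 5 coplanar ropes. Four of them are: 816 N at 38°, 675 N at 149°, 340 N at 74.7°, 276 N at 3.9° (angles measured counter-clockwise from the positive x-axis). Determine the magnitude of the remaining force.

Sum the known components: ΣF_x = 429.5 N, ΣF_y = 1197 N.
For equilibrium the remaining force must supply (−ΣF_x, −ΣF_y) = (-429.5, -1197) N.
Magnitude = √((-429.5)² + (-1197)²) = 1271 N; direction = atan2(-1197, -429.5) = 250.3°.

F ≈ 1270 N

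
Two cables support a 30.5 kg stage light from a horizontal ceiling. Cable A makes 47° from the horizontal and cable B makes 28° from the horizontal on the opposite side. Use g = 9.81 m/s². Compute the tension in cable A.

T_A ≈ 274 N

Weight W = 30.5 × 9.81 = 299.2 N acts straight down.
Horizontal: T_A cos 47° = T_B cos 28°  →  T_B = 0.7724 T_A.
Vertical: T_A sin 47° + T_B sin 28° = 299.2.
Substituting the horizontal relation into the vertical equation gives 1.094 T_A = 299.2, so T_A = 273.5 N.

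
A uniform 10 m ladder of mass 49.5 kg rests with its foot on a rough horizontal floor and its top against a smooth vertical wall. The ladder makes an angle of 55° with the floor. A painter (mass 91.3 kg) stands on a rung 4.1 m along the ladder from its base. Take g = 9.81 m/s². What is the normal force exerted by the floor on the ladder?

ΣF_y = 0: N_floor = 49.5×9.81 + 91.3×9.81 = 1381.2 N.

N_floor ≈ 1380 N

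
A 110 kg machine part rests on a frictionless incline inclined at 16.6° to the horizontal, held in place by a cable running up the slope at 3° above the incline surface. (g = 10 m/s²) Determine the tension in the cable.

T ≈ 315 N

Take axes along and perpendicular to the incline. Weight components: W sin 16.6° = 314.3 N down-slope, W cos 16.6° = 1054 N into the surface.
Along incline: T cos 3° = W sin 16.6° → T = 314.7 N.
Perpendicular: N = W cos 16.6° − T sin 3° = 1038 N.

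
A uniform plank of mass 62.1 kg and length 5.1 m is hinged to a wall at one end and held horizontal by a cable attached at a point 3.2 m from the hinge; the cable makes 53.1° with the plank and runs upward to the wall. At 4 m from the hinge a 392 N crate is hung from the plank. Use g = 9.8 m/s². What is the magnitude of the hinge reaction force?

|H| ≈ 732 N

Take torques about the hinge: T sin 53.1° · 3.2 = 62.1×9.8×2.55 + 392×4 = 3119.9 N·m.
So T = 3119.9 / (0.7997 × 3.2) = 1219.2 N.
ΣF_x = 0: H_x = T cos 53.1° = 732.02 N.
ΣF_y = 0: H_y = (62.1×9.8 + 392) − T sin 53.1° = 1000.6 − 974.96 = 25.618 N.
|H| = √(H_x² + H_y²) = √((732.02)² + (25.618)²) = 732.47 N.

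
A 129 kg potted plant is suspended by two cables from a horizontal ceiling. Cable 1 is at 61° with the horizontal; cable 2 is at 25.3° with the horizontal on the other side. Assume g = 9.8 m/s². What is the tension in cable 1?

T_1 ≈ 1150 N

Weight W = 129 × 9.8 = 1264 N acts straight down.
Horizontal: T_1 cos 61° = T_2 cos 25.3°  →  T_2 = 0.5362 T_1.
Vertical: T_1 sin 61° + T_2 sin 25.3° = 1264.
Substituting the horizontal relation into the vertical equation gives 1.104 T_1 = 1264, so T_1 = 1145 N.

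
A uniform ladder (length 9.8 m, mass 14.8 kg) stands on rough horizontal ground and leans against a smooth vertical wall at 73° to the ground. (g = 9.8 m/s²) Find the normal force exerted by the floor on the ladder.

N_floor ≈ 145 N

ΣF_y = 0: N_floor = 14.8×9.8 = 145.04 N.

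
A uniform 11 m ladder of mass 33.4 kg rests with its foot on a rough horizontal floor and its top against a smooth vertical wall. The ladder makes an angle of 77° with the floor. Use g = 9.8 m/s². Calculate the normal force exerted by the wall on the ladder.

N_wall ≈ 37.8 N

Torques about the foot: N_wall · 11 sin 77° = 33.4×9.8×5.5 cos 77° → N_wall = 37.784 N.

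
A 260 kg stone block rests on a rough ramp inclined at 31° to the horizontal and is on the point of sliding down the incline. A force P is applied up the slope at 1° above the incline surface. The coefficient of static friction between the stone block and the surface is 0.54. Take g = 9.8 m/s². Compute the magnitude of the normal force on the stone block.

N ≈ 2180 N

On the verge of sliding down the incline, friction equals μN and acts up the slope.
Perpendicular: N + P sin 1° = W cos 31° = 2184 N.
Along incline: P cos 1° + μN = W sin 31° with W sin 31° = 1312 N.
Solving the pair for P and N: P = 134.2 N, N = 2182 N (and f = μN = 1178 N).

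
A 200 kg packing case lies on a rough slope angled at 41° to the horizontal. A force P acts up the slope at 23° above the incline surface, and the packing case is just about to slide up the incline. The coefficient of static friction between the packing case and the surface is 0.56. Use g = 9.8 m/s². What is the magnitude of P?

On the verge of sliding up the incline, friction equals μN and acts down the slope.
Perpendicular: N + P sin 23° = W cos 41° = 1479 N.
Along incline: P cos 23° = W sin 41° + μN  with W sin 41° = 1286 N.
Solving the pair for P and N: P = 1856 N, N = 754.1 N (and f = μN = 422.3 N).

P ≈ 1860 N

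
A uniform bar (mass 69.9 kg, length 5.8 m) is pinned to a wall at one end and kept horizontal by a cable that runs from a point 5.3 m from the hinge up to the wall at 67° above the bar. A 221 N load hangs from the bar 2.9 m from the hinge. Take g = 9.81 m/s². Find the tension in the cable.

Take torques about the hinge: T sin 67° · 5.3 = 69.9×9.81×2.9 + 221×2.9 = 2629.5 N·m.
So T = 2629.5 / (0.9205 × 5.3) = 538.98 N.

T ≈ 539 N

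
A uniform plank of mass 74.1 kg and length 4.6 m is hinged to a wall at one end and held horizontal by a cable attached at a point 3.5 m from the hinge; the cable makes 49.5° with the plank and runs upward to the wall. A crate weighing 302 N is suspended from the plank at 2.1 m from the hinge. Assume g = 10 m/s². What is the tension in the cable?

Take torques about the hinge: T sin 49.5° · 3.5 = 74.1×10×2.3 + 302×2.1 = 2338.5 N·m.
So T = 2338.5 / (0.7604 × 3.5) = 878.67 N.

T ≈ 879 N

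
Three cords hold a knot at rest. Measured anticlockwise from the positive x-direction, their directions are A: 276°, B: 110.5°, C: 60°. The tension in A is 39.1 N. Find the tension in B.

Resolve: ΣF_x = 39.1 cos 276° + T_B cos 110.5° + T_C cos 60° = 0.
        ΣF_y = 39.1 sin 276° + T_B sin 110.5° + T_C sin 60° = 0.
The known terms sum to (4.087, -38.89) N, so -0.3502 T_B + 0.5000 T_C = -4.087 and 0.9367 T_B + 0.8660 T_C = 38.89.
Solving simultaneously: T_B = 29.78 N, T_C = 12.69 N.

T_B ≈ 29.8 N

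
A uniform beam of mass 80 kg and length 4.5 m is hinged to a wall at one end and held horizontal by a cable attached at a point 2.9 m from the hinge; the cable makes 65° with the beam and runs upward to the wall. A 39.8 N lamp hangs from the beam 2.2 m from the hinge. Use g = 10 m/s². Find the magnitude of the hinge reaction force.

Take torques about the hinge: T sin 65° · 2.9 = 80×10×2.25 + 39.8×2.2 = 1887.6 N·m.
So T = 1887.6 / (0.9063 × 2.9) = 718.17 N.
ΣF_x = 0: H_x = T cos 65° = 303.51 N.
ΣF_y = 0: H_y = (80×10 + 39.8) − T sin 65° = 839.8 − 650.88 = 188.92 N.
|H| = √(H_x² + H_y²) = √((303.51)² + (188.92)²) = 357.5 N.

|H| ≈ 358 N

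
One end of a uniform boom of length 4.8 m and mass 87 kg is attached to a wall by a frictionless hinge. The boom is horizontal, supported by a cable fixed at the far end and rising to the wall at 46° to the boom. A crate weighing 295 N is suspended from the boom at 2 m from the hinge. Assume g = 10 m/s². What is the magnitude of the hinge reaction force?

|H| ≈ 812 N

Take torques about the hinge: T sin 46° · 4.8 = 87×10×2.4 + 295×2 = 2678 N·m.
So T = 2678 / (0.7193 × 4.8) = 775.6 N.
ΣF_x = 0: H_x = T cos 46° = 538.77 N.
ΣF_y = 0: H_y = (87×10 + 295) − T sin 46° = 1165 − 557.92 = 607.08 N.
|H| = √(H_x² + H_y²) = √((538.77)² + (607.08)²) = 811.68 N.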